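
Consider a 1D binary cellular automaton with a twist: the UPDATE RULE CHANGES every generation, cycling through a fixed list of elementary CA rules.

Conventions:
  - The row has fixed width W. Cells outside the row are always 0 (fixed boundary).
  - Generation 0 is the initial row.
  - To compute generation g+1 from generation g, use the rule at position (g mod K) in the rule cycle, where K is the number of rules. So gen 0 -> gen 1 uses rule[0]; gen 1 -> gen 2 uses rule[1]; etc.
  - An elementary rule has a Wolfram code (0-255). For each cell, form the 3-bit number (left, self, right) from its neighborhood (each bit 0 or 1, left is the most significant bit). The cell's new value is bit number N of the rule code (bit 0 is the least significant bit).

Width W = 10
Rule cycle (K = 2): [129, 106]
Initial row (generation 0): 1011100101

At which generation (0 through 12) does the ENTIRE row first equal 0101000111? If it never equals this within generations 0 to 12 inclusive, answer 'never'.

Answer: never

Derivation:
Gen 0: 1011100101
Gen 1 (rule 129): 0001000000
Gen 2 (rule 106): 0010000000
Gen 3 (rule 129): 1000111111
Gen 4 (rule 106): 0001100001
Gen 5 (rule 129): 1100001100
Gen 6 (rule 106): 1100011100
Gen 7 (rule 129): 0001001001
Gen 8 (rule 106): 0010010010
Gen 9 (rule 129): 1000000000
Gen 10 (rule 106): 0000000000
Gen 11 (rule 129): 1111111111
Gen 12 (rule 106): 1000000001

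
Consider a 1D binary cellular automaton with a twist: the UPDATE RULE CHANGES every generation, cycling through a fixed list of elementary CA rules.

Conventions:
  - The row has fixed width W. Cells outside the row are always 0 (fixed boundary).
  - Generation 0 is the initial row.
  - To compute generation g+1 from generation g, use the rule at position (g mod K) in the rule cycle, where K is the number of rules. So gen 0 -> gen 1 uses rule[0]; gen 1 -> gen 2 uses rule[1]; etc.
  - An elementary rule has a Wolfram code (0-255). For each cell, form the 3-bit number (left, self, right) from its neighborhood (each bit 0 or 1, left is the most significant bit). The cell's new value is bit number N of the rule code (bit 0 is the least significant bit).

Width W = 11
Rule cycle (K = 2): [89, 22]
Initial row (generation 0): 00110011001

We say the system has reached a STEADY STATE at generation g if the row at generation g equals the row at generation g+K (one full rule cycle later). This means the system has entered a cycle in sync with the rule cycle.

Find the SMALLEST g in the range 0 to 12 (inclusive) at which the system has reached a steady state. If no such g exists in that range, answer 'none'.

Gen 0: 00110011001
Gen 1 (rule 89): 10111011100
Gen 2 (rule 22): 10000000010
Gen 3 (rule 89): 01111111001
Gen 4 (rule 22): 10000000111
Gen 5 (rule 89): 01111110101
Gen 6 (rule 22): 10000000101
Gen 7 (rule 89): 01111110000
Gen 8 (rule 22): 10000001000
Gen 9 (rule 89): 01111100111
Gen 10 (rule 22): 10000011000
Gen 11 (rule 89): 01111011111
Gen 12 (rule 22): 10000000000
Gen 13 (rule 89): 01111111111
Gen 14 (rule 22): 10000000000

Answer: 12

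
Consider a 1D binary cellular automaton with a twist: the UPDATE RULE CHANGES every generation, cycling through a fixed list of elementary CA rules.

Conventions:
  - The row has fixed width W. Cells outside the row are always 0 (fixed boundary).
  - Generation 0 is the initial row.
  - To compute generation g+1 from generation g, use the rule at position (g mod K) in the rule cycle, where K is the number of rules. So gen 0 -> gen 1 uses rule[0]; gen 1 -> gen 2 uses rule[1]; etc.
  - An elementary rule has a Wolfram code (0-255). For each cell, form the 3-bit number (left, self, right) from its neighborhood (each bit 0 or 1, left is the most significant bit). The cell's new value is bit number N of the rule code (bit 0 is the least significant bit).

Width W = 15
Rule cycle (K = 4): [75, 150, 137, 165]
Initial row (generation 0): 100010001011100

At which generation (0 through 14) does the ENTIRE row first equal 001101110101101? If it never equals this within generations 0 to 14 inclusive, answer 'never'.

Answer: never

Derivation:
Gen 0: 100010001011100
Gen 1 (rule 75): 001100110010101
Gen 2 (rule 150): 010011001110101
Gen 3 (rule 137): 000010001100000
Gen 4 (rule 165): 111010100001111
Gen 5 (rule 75): 101000001111001
Gen 6 (rule 150): 101100010110111
Gen 7 (rule 137): 001001000100110
Gen 8 (rule 165): 101001010100000
Gen 9 (rule 75): 000010000001111
Gen 10 (rule 150): 000111000010110
Gen 11 (rule 137): 110110011000100
Gen 12 (rule 165): 001000000010101
Gen 13 (rule 75): 110011111100000
Gen 14 (rule 150): 001101111010000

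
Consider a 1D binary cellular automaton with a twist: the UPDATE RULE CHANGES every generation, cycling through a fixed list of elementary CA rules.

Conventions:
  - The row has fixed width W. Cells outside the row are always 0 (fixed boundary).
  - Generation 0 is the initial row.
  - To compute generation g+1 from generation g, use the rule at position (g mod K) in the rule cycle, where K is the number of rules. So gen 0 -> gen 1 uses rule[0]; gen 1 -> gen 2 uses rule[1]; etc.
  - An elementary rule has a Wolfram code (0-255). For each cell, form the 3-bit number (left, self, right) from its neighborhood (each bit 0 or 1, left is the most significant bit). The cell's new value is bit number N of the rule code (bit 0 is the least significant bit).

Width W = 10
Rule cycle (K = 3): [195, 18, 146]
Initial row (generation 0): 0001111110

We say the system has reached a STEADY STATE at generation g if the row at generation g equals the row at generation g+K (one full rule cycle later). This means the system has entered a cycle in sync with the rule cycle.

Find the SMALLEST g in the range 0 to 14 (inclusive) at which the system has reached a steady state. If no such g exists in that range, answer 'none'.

Answer: none

Derivation:
Gen 0: 0001111110
Gen 1 (rule 195): 1110111110
Gen 2 (rule 18): 0000000001
Gen 3 (rule 146): 0000000010
Gen 4 (rule 195): 1111111100
Gen 5 (rule 18): 0000000010
Gen 6 (rule 146): 0000000101
Gen 7 (rule 195): 1111111000
Gen 8 (rule 18): 0000000100
Gen 9 (rule 146): 0000001010
Gen 10 (rule 195): 1111110000
Gen 11 (rule 18): 0000001000
Gen 12 (rule 146): 0000010100
Gen 13 (rule 195): 1111100001
Gen 14 (rule 18): 0000010010
Gen 15 (rule 146): 0000101101
Gen 16 (rule 195): 1111000100
Gen 17 (rule 18): 0000101010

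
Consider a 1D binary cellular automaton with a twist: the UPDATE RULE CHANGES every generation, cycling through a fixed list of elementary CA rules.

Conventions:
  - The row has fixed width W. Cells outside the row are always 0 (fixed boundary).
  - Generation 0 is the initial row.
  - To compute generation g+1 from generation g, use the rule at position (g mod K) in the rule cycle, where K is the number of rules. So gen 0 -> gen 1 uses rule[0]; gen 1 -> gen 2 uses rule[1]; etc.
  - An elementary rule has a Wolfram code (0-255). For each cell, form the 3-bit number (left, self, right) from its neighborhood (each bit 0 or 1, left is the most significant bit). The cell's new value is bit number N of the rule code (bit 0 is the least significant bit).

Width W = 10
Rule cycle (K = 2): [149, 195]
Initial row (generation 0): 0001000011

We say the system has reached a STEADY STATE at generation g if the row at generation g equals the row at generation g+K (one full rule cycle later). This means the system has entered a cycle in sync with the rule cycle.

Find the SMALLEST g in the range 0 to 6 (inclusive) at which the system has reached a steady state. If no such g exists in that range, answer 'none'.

Answer: none

Derivation:
Gen 0: 0001000011
Gen 1 (rule 149): 1101111000
Gen 2 (rule 195): 0100111011
Gen 3 (rule 149): 0110010000
Gen 4 (rule 195): 1010100111
Gen 5 (rule 149): 1010110010
Gen 6 (rule 195): 0000010100
Gen 7 (rule 149): 1111010111
Gen 8 (rule 195): 0111000011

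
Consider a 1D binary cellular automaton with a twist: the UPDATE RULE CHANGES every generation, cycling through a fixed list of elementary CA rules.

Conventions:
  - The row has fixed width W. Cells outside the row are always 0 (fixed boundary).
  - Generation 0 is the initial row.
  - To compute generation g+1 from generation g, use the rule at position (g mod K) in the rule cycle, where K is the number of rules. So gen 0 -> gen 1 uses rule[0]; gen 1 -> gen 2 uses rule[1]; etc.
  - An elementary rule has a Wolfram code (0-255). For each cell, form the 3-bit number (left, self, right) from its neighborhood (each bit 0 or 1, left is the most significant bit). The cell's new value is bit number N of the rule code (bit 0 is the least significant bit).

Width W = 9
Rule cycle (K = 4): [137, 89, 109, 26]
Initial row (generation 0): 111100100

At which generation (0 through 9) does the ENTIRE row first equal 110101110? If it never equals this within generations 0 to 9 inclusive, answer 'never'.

Gen 0: 111100100
Gen 1 (rule 137): 111000001
Gen 2 (rule 89): 101111100
Gen 3 (rule 109): 111000101
Gen 4 (rule 26): 100101000
Gen 5 (rule 137): 000000011
Gen 6 (rule 89): 111111011
Gen 7 (rule 109): 100001111
Gen 8 (rule 26): 010011000
Gen 9 (rule 137): 000010011

Answer: never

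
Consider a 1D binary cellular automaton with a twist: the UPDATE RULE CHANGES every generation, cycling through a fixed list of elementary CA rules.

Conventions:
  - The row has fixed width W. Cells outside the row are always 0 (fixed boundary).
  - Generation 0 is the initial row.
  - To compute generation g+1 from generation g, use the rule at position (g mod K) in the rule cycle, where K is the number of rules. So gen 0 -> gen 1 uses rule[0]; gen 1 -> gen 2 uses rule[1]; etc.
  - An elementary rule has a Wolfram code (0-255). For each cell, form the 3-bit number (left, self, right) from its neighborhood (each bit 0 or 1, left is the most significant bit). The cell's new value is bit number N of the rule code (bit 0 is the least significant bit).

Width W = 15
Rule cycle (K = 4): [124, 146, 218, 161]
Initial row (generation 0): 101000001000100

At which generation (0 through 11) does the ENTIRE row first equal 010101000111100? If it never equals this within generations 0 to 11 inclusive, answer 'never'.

Answer: never

Derivation:
Gen 0: 101000001000100
Gen 1 (rule 124): 111100001100110
Gen 2 (rule 146): 011010010011001
Gen 3 (rule 218): 111001101111110
Gen 4 (rule 161): 010000010111100
Gen 5 (rule 124): 011000011100110
Gen 6 (rule 146): 100100101011001
Gen 7 (rule 218): 011011000011110
Gen 8 (rule 161): 000100011001100
Gen 9 (rule 124): 000110011101110
Gen 10 (rule 146): 001001101000101
Gen 11 (rule 218): 010111100101000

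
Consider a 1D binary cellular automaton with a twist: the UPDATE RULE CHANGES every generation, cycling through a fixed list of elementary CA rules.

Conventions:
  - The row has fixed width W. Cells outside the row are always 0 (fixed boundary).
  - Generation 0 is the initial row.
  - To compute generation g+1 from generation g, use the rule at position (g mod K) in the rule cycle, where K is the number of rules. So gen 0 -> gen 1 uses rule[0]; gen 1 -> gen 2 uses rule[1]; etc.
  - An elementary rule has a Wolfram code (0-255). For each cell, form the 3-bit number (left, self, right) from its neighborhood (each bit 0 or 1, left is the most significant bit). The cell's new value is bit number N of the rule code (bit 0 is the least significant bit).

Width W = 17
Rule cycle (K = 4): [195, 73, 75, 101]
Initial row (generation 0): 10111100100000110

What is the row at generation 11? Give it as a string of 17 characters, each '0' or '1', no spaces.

Gen 0: 10111100100000110
Gen 1 (rule 195): 00011101001111010
Gen 2 (rule 73): 11010100001001000
Gen 3 (rule 75): 11000001110010011
Gen 4 (rule 101): 01011100010010001
Gen 5 (rule 195): 10001101100100110
Gen 6 (rule 73): 00101101100000110
Gen 7 (rule 75): 11001101101111110
Gen 8 (rule 101): 01000110110000010
Gen 9 (rule 195): 10011010010111100
Gen 10 (rule 73): 00011000000100101
Gen 11 (rule 75): 11111011111001000

Answer: 11111011111001000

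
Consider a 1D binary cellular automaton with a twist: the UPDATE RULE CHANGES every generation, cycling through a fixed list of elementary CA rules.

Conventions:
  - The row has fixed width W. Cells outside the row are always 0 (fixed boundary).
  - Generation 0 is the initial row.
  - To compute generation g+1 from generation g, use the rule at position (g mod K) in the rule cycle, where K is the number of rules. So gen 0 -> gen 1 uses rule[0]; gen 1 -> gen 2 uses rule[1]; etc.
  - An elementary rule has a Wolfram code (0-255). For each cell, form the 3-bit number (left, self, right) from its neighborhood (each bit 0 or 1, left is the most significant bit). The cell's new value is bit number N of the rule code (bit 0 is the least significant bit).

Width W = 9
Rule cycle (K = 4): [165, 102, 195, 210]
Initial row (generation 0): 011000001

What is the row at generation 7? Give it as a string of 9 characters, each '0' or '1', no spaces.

Gen 0: 011000001
Gen 1 (rule 165): 000011101
Gen 2 (rule 102): 000100111
Gen 3 (rule 195): 111001011
Gen 4 (rule 210): 011110001
Gen 5 (rule 165): 001100101
Gen 6 (rule 102): 010101111
Gen 7 (rule 195): 100000111

Answer: 100000111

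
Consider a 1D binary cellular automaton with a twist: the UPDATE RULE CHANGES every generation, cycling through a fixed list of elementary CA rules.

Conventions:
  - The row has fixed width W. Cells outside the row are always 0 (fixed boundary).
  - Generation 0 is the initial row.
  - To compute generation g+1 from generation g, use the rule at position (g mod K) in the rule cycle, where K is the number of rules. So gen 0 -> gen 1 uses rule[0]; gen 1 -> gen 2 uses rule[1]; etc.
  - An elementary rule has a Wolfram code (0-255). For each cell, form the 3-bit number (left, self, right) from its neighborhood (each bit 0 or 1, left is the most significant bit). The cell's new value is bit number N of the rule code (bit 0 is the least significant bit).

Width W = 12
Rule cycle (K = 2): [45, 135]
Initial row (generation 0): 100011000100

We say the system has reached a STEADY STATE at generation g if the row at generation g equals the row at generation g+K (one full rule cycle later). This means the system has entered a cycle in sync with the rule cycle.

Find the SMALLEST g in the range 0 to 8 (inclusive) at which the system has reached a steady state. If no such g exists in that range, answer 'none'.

Gen 0: 100011000100
Gen 1 (rule 45): 101010010101
Gen 2 (rule 135): 101010110101
Gen 3 (rule 45): 111111101111
Gen 4 (rule 135): 011111000110
Gen 5 (rule 45): 010000010100
Gen 6 (rule 135): 110111110101
Gen 7 (rule 45): 101100001111
Gen 8 (rule 135): 100001110110
Gen 9 (rule 45): 101101001100
Gen 10 (rule 135): 100001010001

Answer: none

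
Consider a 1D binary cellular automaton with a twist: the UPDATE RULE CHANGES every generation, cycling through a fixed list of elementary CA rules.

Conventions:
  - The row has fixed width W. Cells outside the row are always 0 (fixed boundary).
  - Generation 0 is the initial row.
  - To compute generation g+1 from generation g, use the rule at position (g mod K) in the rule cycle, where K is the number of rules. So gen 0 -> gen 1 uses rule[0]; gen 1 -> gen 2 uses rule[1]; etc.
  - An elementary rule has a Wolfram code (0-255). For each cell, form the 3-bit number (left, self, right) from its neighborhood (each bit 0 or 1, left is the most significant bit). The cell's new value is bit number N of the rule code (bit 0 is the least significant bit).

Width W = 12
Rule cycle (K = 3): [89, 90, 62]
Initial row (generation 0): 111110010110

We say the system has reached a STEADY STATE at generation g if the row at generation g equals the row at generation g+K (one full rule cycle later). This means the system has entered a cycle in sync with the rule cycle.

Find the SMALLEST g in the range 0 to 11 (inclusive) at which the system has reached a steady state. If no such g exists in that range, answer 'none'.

Answer: 9

Derivation:
Gen 0: 111110010110
Gen 1 (rule 89): 100011000111
Gen 2 (rule 90): 010111101101
Gen 3 (rule 62): 111100011011
Gen 4 (rule 89): 100111011011
Gen 5 (rule 90): 011101011011
Gen 6 (rule 62): 110011110110
Gen 7 (rule 89): 111010010111
Gen 8 (rule 90): 101001100101
Gen 9 (rule 62): 111111011111
Gen 10 (rule 89): 100001010001
Gen 11 (rule 90): 010010001010
Gen 12 (rule 62): 111111011111
Gen 13 (rule 89): 100001010001
Gen 14 (rule 90): 010010001010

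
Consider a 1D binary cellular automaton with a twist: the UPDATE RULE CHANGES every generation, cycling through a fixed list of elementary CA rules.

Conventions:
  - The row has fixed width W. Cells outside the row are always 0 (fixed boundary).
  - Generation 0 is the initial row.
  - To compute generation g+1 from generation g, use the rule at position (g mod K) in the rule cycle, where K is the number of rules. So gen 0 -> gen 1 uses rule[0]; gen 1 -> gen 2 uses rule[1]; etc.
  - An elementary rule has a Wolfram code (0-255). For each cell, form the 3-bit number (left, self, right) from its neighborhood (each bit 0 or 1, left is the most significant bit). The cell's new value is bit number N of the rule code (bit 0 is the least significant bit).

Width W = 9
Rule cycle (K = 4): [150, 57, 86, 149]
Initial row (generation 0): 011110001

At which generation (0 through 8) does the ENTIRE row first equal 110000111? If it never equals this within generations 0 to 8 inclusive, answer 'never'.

Gen 0: 011110001
Gen 1 (rule 150): 101101011
Gen 2 (rule 57): 011010110
Gen 3 (rule 86): 101010011
Gen 4 (rule 149): 101011000
Gen 5 (rule 150): 101000100
Gen 6 (rule 57): 010110011
Gen 7 (rule 86): 110011101
Gen 8 (rule 149): 001001001

Answer: never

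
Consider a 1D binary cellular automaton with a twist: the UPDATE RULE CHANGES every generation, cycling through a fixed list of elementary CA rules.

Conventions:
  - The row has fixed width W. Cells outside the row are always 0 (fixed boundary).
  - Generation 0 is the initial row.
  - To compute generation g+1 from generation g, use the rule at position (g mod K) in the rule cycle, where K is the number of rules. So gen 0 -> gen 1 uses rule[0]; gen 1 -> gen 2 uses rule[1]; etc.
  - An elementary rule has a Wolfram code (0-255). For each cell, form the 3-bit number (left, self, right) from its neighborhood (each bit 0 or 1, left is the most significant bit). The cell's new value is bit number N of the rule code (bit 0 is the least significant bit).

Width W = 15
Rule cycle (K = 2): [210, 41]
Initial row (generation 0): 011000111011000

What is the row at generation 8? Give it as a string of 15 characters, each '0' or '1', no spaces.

Answer: 010001011000000

Derivation:
Gen 0: 011000111011000
Gen 1 (rule 210): 101101011001100
Gen 2 (rule 41): 011010110001001
Gen 3 (rule 210): 101000011010110
Gen 4 (rule 41): 010011010101100
Gen 5 (rule 210): 101101000000110
Gen 6 (rule 41): 011010011110100
Gen 7 (rule 210): 101001101110010
Gen 8 (rule 41): 010001011000000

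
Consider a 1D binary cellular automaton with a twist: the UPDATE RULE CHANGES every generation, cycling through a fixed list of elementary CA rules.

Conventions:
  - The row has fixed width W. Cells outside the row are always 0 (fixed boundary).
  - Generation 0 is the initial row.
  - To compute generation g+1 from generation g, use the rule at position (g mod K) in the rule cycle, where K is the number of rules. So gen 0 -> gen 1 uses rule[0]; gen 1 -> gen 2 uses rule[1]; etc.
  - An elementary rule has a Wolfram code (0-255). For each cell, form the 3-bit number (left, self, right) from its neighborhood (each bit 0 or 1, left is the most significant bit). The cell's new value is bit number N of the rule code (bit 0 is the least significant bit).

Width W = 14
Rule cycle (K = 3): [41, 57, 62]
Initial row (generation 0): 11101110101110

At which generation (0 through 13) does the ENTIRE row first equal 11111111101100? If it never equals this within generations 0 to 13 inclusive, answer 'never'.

Answer: 3

Derivation:
Gen 0: 11101110101110
Gen 1 (rule 41): 10011001011000
Gen 2 (rule 57): 01010100110111
Gen 3 (rule 62): 11111111101100
Gen 4 (rule 41): 10000000011001
Gen 5 (rule 57): 01111111010100
Gen 6 (rule 62): 11000000111110
Gen 7 (rule 41): 10011110100000
Gen 8 (rule 57): 01010001011111
Gen 9 (rule 62): 11111011110000
Gen 10 (rule 41): 10000110000111
Gen 11 (rule 57): 01110101110100
Gen 12 (rule 62): 11001111001110
Gen 13 (rule 41): 10001000001000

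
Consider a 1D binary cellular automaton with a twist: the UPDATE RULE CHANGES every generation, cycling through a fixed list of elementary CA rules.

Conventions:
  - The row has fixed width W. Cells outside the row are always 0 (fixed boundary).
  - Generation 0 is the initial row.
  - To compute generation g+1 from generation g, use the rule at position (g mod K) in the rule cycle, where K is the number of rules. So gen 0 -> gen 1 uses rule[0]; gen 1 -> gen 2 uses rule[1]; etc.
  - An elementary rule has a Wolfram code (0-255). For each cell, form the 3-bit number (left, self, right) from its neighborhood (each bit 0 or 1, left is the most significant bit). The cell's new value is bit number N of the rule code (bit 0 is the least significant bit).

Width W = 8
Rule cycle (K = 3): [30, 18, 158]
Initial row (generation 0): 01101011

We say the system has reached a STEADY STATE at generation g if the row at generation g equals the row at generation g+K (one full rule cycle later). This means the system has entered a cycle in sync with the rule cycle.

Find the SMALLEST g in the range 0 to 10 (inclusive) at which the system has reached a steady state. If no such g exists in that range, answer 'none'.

Answer: 0

Derivation:
Gen 0: 01101011
Gen 1 (rule 30): 11001010
Gen 2 (rule 18): 00110001
Gen 3 (rule 158): 01101011
Gen 4 (rule 30): 11001010
Gen 5 (rule 18): 00110001
Gen 6 (rule 158): 01101011
Gen 7 (rule 30): 11001010
Gen 8 (rule 18): 00110001
Gen 9 (rule 158): 01101011
Gen 10 (rule 30): 11001010
Gen 11 (rule 18): 00110001
Gen 12 (rule 158): 01101011
Gen 13 (rule 30): 11001010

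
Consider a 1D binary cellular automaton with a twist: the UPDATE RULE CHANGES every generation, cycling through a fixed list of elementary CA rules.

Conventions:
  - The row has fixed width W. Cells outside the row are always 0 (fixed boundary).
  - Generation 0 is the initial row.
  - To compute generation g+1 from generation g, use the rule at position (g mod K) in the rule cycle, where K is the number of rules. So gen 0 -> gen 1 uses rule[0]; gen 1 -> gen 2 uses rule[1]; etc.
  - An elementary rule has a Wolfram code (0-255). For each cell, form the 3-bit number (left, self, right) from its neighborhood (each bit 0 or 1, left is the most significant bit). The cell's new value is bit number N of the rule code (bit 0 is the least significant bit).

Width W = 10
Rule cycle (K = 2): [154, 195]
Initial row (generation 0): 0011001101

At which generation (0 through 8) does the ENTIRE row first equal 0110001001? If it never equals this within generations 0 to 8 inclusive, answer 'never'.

Gen 0: 0011001101
Gen 1 (rule 154): 0110111000
Gen 2 (rule 195): 1010011011
Gen 3 (rule 154): 0001110010
Gen 4 (rule 195): 1110110100
Gen 5 (rule 154): 1100100010
Gen 6 (rule 195): 0101001100
Gen 7 (rule 154): 1000111010
Gen 8 (rule 195): 0011011000

Answer: never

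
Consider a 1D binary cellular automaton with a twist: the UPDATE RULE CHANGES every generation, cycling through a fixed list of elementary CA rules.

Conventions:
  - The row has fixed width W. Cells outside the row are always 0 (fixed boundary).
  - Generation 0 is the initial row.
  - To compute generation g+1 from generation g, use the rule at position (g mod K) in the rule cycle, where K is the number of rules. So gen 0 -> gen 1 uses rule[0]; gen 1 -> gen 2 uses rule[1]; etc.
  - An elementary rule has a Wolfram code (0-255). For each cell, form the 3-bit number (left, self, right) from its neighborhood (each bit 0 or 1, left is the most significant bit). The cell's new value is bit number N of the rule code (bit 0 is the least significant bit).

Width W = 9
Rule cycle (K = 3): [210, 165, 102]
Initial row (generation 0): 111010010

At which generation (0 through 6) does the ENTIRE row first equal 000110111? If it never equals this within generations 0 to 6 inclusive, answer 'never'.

Answer: never

Derivation:
Gen 0: 111010010
Gen 1 (rule 210): 011001101
Gen 2 (rule 165): 000000011
Gen 3 (rule 102): 000000101
Gen 4 (rule 210): 000001000
Gen 5 (rule 165): 111101011
Gen 6 (rule 102): 000111101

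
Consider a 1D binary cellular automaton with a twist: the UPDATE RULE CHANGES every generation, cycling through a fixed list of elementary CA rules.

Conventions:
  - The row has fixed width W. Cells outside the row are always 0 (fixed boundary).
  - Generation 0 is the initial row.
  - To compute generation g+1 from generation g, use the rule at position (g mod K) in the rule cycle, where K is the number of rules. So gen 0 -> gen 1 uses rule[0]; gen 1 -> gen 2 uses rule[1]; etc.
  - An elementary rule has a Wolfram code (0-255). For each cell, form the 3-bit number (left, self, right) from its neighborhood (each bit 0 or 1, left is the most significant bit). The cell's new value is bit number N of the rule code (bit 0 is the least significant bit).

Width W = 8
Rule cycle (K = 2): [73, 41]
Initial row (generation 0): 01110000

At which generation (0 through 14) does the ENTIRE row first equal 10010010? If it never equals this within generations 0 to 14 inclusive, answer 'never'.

Gen 0: 01110000
Gen 1 (rule 73): 01010111
Gen 2 (rule 41): 00101100
Gen 3 (rule 73): 10001101
Gen 4 (rule 41): 00101010
Gen 5 (rule 73): 10000000
Gen 6 (rule 41): 00111111
Gen 7 (rule 73): 10100001
Gen 8 (rule 41): 01001100
Gen 9 (rule 73): 00001101
Gen 10 (rule 41): 11101010
Gen 11 (rule 73): 10100000
Gen 12 (rule 41): 01001111
Gen 13 (rule 73): 00001001
Gen 14 (rule 41): 11100000

Answer: never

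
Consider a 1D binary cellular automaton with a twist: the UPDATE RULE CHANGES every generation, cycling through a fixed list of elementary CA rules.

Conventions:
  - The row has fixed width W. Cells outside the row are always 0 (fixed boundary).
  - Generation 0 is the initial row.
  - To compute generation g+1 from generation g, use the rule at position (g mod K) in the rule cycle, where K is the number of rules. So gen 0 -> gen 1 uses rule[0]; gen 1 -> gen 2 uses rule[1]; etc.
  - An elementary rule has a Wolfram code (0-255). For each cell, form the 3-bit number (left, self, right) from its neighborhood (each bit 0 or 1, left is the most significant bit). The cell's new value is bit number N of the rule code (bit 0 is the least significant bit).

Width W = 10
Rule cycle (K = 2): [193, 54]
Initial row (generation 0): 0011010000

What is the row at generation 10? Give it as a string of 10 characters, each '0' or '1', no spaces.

Gen 0: 0011010000
Gen 1 (rule 193): 1001000111
Gen 2 (rule 54): 1111101000
Gen 3 (rule 193): 0111100011
Gen 4 (rule 54): 1000010100
Gen 5 (rule 193): 0011000001
Gen 6 (rule 54): 0100100011
Gen 7 (rule 193): 0000001001
Gen 8 (rule 54): 0000011111
Gen 9 (rule 193): 1111001111
Gen 10 (rule 54): 0000110000

Answer: 0000110000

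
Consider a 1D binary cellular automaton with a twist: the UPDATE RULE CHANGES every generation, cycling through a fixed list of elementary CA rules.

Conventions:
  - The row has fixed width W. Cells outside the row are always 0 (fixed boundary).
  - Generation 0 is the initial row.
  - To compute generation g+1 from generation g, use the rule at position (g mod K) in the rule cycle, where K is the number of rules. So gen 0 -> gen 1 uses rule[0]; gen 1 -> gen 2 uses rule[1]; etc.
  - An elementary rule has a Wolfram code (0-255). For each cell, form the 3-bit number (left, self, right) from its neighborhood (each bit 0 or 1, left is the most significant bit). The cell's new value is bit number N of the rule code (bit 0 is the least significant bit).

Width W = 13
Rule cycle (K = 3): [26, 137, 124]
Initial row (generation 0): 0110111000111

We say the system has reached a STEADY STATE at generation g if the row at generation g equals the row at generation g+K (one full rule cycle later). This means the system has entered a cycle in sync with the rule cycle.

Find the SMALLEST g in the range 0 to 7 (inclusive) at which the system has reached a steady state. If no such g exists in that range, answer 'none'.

Gen 0: 0110111000111
Gen 1 (rule 26): 1100100101100
Gen 2 (rule 137): 1000000001001
Gen 3 (rule 124): 1100000001101
Gen 4 (rule 26): 1010000011000
Gen 5 (rule 137): 0000111010011
Gen 6 (rule 124): 0000101111011
Gen 7 (rule 26): 0001001000010
Gen 8 (rule 137): 1100000011000
Gen 9 (rule 124): 1110000011100
Gen 10 (rule 26): 1001000110010

Answer: none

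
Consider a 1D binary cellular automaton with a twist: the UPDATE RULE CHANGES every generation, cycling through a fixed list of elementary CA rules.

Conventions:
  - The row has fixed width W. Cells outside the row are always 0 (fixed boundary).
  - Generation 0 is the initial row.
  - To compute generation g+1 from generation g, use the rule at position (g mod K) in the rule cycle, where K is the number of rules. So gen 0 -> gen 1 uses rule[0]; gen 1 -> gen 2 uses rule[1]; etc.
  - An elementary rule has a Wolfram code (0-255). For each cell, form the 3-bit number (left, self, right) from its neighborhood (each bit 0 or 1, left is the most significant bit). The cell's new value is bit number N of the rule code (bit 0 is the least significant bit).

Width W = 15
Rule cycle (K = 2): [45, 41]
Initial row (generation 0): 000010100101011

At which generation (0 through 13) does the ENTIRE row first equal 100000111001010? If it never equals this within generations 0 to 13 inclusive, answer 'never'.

Gen 0: 000010100101011
Gen 1 (rule 45): 111011100111110
Gen 2 (rule 41): 100110000100000
Gen 3 (rule 45): 100100110101111
Gen 4 (rule 41): 000000101011000
Gen 5 (rule 45): 111110111110011
Gen 6 (rule 41): 100001100000010
Gen 7 (rule 45): 101101001111010
Gen 8 (rule 41): 011010001000100
Gen 9 (rule 45): 010110101010101
Gen 10 (rule 41): 001101010101010
Gen 11 (rule 45): 101011111111110
Gen 12 (rule 41): 010110000000000
Gen 13 (rule 45): 011100111111111

Answer: never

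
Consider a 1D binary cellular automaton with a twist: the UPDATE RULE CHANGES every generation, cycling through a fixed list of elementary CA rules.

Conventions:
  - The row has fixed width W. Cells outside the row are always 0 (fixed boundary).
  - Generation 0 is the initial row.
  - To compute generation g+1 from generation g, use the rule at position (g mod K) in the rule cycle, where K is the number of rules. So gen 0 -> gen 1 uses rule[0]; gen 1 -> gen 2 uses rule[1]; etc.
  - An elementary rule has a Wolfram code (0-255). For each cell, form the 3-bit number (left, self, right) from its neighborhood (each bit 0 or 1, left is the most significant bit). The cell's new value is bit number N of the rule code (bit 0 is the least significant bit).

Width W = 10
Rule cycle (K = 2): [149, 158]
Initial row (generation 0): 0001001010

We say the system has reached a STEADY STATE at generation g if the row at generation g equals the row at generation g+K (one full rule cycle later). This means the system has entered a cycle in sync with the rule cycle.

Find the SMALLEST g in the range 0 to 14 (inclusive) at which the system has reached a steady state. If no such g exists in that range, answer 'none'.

Gen 0: 0001001010
Gen 1 (rule 149): 1101101011
Gen 2 (rule 158): 1001001010
Gen 3 (rule 149): 1101101011
Gen 4 (rule 158): 1001001010
Gen 5 (rule 149): 1101101011
Gen 6 (rule 158): 1001001010
Gen 7 (rule 149): 1101101011
Gen 8 (rule 158): 1001001010
Gen 9 (rule 149): 1101101011
Gen 10 (rule 158): 1001001010
Gen 11 (rule 149): 1101101011
Gen 12 (rule 158): 1001001010
Gen 13 (rule 149): 1101101011
Gen 14 (rule 158): 1001001010
Gen 15 (rule 149): 1101101011
Gen 16 (rule 158): 1001001010

Answer: 1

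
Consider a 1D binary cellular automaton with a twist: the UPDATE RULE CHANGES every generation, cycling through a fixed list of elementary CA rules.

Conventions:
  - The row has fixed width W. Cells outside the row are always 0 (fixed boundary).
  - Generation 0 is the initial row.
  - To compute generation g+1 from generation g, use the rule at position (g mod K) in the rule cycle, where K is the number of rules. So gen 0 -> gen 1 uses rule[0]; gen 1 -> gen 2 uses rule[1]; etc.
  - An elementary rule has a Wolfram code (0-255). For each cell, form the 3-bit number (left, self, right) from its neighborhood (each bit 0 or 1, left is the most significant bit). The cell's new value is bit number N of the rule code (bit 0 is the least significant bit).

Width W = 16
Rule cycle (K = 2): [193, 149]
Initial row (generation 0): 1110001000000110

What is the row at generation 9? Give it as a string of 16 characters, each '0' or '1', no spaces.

Gen 0: 1110001000000110
Gen 1 (rule 193): 0110100011110010
Gen 2 (rule 149): 0000111001101011
Gen 3 (rule 193): 1110011000100001
Gen 4 (rule 149): 0101000110111101
Gen 5 (rule 193): 0000010010011100
Gen 6 (rule 149): 1111011011001011
Gen 7 (rule 193): 0111001001000001
Gen 8 (rule 149): 0010101101111101
Gen 9 (rule 193): 1000000100111100

Answer: 1000000100111100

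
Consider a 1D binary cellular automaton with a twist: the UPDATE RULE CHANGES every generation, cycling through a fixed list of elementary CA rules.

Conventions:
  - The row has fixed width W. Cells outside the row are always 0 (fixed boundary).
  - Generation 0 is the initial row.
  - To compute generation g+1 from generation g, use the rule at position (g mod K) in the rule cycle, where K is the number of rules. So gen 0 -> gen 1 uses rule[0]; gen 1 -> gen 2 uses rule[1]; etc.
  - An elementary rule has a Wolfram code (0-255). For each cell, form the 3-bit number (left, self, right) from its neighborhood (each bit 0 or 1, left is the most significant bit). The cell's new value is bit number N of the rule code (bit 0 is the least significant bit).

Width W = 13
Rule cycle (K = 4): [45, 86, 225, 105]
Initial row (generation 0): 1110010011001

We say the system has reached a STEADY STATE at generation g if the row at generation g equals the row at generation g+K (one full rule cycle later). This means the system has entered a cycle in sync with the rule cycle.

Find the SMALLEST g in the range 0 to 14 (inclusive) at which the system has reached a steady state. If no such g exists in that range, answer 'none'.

Gen 0: 1110010011001
Gen 1 (rule 45): 1000010010001
Gen 2 (rule 86): 1100111111011
Gen 3 (rule 225): 0100011111101
Gen 4 (rule 105): 0001010000110
Gen 5 (rule 45): 1101110110100
Gen 6 (rule 86): 0100010010110
Gen 7 (rule 225): 0001000001010
Gen 8 (rule 105): 1100011100100
Gen 9 (rule 45): 1001010000101
Gen 10 (rule 86): 1111011001101
Gen 11 (rule 225): 0111101000110
Gen 12 (rule 105): 0100110010110
Gen 13 (rule 45): 0100100011100
Gen 14 (rule 86): 1111110100110
Gen 15 (rule 225): 0111111000010
Gen 16 (rule 105): 0100001011000
Gen 17 (rule 45): 0101101110011
Gen 18 (rule 86): 1100100011101

Answer: none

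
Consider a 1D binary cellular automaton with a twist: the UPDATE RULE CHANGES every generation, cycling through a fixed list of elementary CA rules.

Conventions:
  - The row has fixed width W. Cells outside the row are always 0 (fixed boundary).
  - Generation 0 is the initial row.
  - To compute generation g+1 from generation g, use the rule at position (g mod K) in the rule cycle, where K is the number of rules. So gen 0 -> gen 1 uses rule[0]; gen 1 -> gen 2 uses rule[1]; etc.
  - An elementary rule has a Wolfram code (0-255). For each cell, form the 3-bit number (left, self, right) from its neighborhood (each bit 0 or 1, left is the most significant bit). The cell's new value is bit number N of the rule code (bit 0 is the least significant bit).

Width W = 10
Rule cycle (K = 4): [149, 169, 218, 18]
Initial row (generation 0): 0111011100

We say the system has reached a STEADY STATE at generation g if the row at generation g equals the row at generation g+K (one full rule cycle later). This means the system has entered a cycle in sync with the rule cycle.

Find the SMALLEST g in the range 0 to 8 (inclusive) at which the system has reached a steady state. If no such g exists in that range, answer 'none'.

Gen 0: 0111011100
Gen 1 (rule 149): 0010001011
Gen 2 (rule 169): 1000100110
Gen 3 (rule 218): 0101011111
Gen 4 (rule 18): 1000000000
Gen 5 (rule 149): 1111111111
Gen 6 (rule 169): 1111111110
Gen 7 (rule 218): 1111111111
Gen 8 (rule 18): 0000000000
Gen 9 (rule 149): 1111111111
Gen 10 (rule 169): 1111111110
Gen 11 (rule 218): 1111111111
Gen 12 (rule 18): 0000000000

Answer: 5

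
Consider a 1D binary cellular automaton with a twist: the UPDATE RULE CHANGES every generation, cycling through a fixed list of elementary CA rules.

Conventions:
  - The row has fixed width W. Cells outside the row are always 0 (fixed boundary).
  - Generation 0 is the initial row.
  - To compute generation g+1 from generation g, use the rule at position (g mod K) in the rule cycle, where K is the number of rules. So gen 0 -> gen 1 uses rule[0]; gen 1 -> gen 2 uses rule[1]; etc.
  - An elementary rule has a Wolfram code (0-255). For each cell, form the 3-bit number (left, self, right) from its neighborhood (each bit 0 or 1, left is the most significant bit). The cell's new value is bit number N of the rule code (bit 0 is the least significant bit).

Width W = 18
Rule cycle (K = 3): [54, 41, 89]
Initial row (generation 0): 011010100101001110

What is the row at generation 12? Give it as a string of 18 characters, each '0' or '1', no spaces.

Answer: 011011111001010001

Derivation:
Gen 0: 011010100101001110
Gen 1 (rule 54): 100111111111110001
Gen 2 (rule 41): 000100000000000100
Gen 3 (rule 89): 110011111111110011
Gen 4 (rule 54): 001100000000001100
Gen 5 (rule 41): 101001111111101001
Gen 6 (rule 89): 000101000000100100
Gen 7 (rule 54): 001111100001111110
Gen 8 (rule 41): 101000001101000000
Gen 9 (rule 89): 000111101100111111
Gen 10 (rule 54): 001000010011000000
Gen 11 (rule 41): 100011000010011111
Gen 12 (rule 89): 011011111001010001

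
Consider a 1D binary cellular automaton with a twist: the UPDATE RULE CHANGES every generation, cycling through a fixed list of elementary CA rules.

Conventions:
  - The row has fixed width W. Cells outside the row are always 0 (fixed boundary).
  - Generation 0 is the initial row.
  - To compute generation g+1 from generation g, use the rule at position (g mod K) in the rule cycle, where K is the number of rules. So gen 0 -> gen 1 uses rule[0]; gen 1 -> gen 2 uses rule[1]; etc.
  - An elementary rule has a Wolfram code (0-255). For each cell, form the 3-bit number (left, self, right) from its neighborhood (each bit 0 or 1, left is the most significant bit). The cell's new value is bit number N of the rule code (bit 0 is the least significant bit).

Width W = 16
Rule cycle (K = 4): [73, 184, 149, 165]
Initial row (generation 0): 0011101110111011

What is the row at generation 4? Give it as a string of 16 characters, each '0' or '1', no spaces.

Gen 0: 0011101110111011
Gen 1 (rule 73): 1010101010101011
Gen 2 (rule 184): 0101010101010110
Gen 3 (rule 149): 0101010101010001
Gen 4 (rule 165): 0111111111110101

Answer: 0111111111110101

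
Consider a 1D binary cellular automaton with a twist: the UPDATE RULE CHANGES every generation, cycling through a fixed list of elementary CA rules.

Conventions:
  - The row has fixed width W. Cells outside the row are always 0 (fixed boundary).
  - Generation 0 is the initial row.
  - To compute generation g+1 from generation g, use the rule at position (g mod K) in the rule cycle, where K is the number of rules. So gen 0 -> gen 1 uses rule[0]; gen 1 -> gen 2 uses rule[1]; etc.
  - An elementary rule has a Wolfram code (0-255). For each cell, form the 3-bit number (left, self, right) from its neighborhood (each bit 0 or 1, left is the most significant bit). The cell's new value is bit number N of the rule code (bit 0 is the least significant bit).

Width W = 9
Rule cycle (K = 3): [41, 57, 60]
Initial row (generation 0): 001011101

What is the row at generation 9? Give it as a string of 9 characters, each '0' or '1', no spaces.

Answer: 010101101

Derivation:
Gen 0: 001011101
Gen 1 (rule 41): 100110010
Gen 2 (rule 57): 010101001
Gen 3 (rule 60): 011111101
Gen 4 (rule 41): 010000010
Gen 5 (rule 57): 001111001
Gen 6 (rule 60): 001000101
Gen 7 (rule 41): 100010010
Gen 8 (rule 57): 011001001
Gen 9 (rule 60): 010101101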